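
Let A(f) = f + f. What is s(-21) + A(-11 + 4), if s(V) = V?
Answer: -35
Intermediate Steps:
A(f) = 2*f
s(-21) + A(-11 + 4) = -21 + 2*(-11 + 4) = -21 + 2*(-7) = -21 - 14 = -35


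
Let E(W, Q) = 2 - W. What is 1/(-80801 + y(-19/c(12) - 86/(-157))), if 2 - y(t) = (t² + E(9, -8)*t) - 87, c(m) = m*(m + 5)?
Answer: -1025792784/82790734686973 ≈ -1.2390e-5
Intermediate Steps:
c(m) = m*(5 + m)
y(t) = 89 - t² + 7*t (y(t) = 2 - ((t² + (2 - 1*9)*t) - 87) = 2 - ((t² + (2 - 9)*t) - 87) = 2 - ((t² - 7*t) - 87) = 2 - (-87 + t² - 7*t) = 2 + (87 - t² + 7*t) = 89 - t² + 7*t)
1/(-80801 + y(-19/c(12) - 86/(-157))) = 1/(-80801 + (89 - (-19*1/(12*(5 + 12)) - 86/(-157))² + 7*(-19*1/(12*(5 + 12)) - 86/(-157)))) = 1/(-80801 + (89 - (-19/(12*17) - 86*(-1/157))² + 7*(-19/(12*17) - 86*(-1/157)))) = 1/(-80801 + (89 - (-19/204 + 86/157)² + 7*(-19/204 + 86/157))) = 1/(-80801 + (89 - (14561/32028)² + 7*(14561/32028))) = 1/(-80801 + (89 - 1*212022721/1025792784 + 101927/32028)) = 1/(-80801 + (89 - 212022721/1025792784 + 101927/32028)) = 1/(-80801 + 94348053011/1025792784) = 1/(-82790734686973/1025792784) = -1025792784/82790734686973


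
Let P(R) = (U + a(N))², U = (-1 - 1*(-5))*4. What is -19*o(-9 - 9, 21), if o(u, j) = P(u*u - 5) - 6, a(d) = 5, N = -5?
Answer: -8265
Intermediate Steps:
U = 16 (U = (-1 + 5)*4 = 4*4 = 16)
P(R) = 441 (P(R) = (16 + 5)² = 21² = 441)
o(u, j) = 435 (o(u, j) = 441 - 6 = 435)
-19*o(-9 - 9, 21) = -19*435 = -8265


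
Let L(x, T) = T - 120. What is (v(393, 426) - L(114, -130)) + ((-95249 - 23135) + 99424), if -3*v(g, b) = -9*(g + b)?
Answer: -16253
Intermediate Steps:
L(x, T) = -120 + T
v(g, b) = 3*b + 3*g (v(g, b) = -(-3)*(g + b) = -(-3)*(b + g) = -(-9*b - 9*g)/3 = 3*b + 3*g)
(v(393, 426) - L(114, -130)) + ((-95249 - 23135) + 99424) = ((3*426 + 3*393) - (-120 - 130)) + ((-95249 - 23135) + 99424) = ((1278 + 1179) - 1*(-250)) + (-118384 + 99424) = (2457 + 250) - 18960 = 2707 - 18960 = -16253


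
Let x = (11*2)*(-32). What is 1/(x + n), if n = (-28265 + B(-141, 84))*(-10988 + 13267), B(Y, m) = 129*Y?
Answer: -1/105869370 ≈ -9.4456e-9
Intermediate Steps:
x = -704 (x = 22*(-32) = -704)
n = -105868666 (n = (-28265 + 129*(-141))*(-10988 + 13267) = (-28265 - 18189)*2279 = -46454*2279 = -105868666)
1/(x + n) = 1/(-704 - 105868666) = 1/(-105869370) = -1/105869370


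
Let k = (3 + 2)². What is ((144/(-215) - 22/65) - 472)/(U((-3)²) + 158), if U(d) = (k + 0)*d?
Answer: -1322058/1070485 ≈ -1.2350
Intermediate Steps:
k = 25 (k = 5² = 25)
U(d) = 25*d (U(d) = (25 + 0)*d = 25*d)
((144/(-215) - 22/65) - 472)/(U((-3)²) + 158) = ((144/(-215) - 22/65) - 472)/(25*(-3)² + 158) = ((144*(-1/215) - 22*1/65) - 472)/(25*9 + 158) = ((-144/215 - 22/65) - 472)/(225 + 158) = (-2818/2795 - 472)/383 = -1322058/2795*1/383 = -1322058/1070485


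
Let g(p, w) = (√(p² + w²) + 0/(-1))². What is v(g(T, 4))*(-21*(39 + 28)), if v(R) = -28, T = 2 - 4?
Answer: 39396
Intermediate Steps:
T = -2
g(p, w) = p² + w² (g(p, w) = (√(p² + w²) + 0*(-1))² = (√(p² + w²) + 0)² = (√(p² + w²))² = p² + w²)
v(g(T, 4))*(-21*(39 + 28)) = -(-588)*(39 + 28) = -(-588)*67 = -28*(-1407) = 39396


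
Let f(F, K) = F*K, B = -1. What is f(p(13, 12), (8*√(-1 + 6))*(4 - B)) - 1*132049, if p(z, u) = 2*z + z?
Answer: -132049 + 1560*√5 ≈ -1.2856e+5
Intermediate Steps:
p(z, u) = 3*z
f(p(13, 12), (8*√(-1 + 6))*(4 - B)) - 1*132049 = (3*13)*((8*√(-1 + 6))*(4 - 1*(-1))) - 1*132049 = 39*((8*√5)*(4 + 1)) - 132049 = 39*((8*√5)*5) - 132049 = 39*(40*√5) - 132049 = 1560*√5 - 132049 = -132049 + 1560*√5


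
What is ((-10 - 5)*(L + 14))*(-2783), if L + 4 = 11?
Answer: 876645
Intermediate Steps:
L = 7 (L = -4 + 11 = 7)
((-10 - 5)*(L + 14))*(-2783) = ((-10 - 5)*(7 + 14))*(-2783) = -15*21*(-2783) = -315*(-2783) = 876645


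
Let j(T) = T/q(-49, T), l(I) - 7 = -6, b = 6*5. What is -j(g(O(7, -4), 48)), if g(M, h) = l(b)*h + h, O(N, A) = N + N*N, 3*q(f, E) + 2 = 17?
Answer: -96/5 ≈ -19.200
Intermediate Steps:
q(f, E) = 5 (q(f, E) = -⅔ + (⅓)*17 = -⅔ + 17/3 = 5)
b = 30
l(I) = 1 (l(I) = 7 - 6 = 1)
O(N, A) = N + N²
g(M, h) = 2*h (g(M, h) = 1*h + h = h + h = 2*h)
j(T) = T/5
-j(g(O(7, -4), 48)) = -2*48/5 = -96/5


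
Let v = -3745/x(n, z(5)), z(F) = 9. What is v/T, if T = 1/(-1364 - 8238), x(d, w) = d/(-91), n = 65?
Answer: -50343286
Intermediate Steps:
x(d, w) = -d/91 (x(d, w) = d*(-1/91) = -d/91)
v = 5243 (v = -3745/((-1/91*65)) = -3745/(-5/7) = -3745*(-7/5) = 5243)
T = -1/9602 (T = 1/(-9602) = -1/9602 ≈ -0.00010414)
v/T = 5243/(-1/9602) = 5243*(-9602) = -50343286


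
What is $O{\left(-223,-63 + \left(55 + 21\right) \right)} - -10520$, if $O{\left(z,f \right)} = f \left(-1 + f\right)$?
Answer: $10676$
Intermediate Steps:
$O{\left(-223,-63 + \left(55 + 21\right) \right)} - -10520 = \left(-63 + \left(55 + 21\right)\right) \left(-1 + \left(-63 + \left(55 + 21\right)\right)\right) - -10520 = \left(-63 + 76\right) \left(-1 + \left(-63 + 76\right)\right) + 10520 = 13 \left(-1 + 13\right) + 10520 = 13 \cdot 12 + 10520 = 156 + 10520 = 10676$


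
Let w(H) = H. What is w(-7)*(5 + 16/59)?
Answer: -2177/59 ≈ -36.898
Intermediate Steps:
w(-7)*(5 + 16/59) = -7*(5 + 16/59) = -7*311/59 = -2177/59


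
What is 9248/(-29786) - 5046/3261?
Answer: -30076314/16188691 ≈ -1.8579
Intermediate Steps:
9248/(-29786) - 5046/3261 = 9248*(-1/29786) - 5046*1/3261 = -4624/14893 - 1682/1087 = -30076314/16188691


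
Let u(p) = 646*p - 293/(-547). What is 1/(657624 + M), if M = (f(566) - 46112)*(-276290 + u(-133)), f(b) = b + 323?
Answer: 547/8960278884037 ≈ 6.1047e-11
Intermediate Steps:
u(p) = 293/547 + 646*p (u(p) = 646*p - 293*(-1/547) = 646*p + 293/547 = 293/547 + 646*p)
f(b) = 323 + b
M = 8959919163709/547 (M = ((323 + 566) - 46112)*(-276290 + (293/547 + 646*(-133))) = (889 - 46112)*(-276290 + (293/547 - 85918)) = -45223*(-276290 - 46996853/547) = -45223*(-198127483/547) = 8959919163709/547 ≈ 1.6380e+10)
1/(657624 + M) = 1/(657624 + 8959919163709/547) = 1/(8960278884037/547) = 547/8960278884037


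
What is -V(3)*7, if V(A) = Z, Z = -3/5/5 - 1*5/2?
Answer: 917/50 ≈ 18.340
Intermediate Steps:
Z = -131/50 (Z = -3*⅕*(⅕) - 5*½ = -⅗*⅕ - 5/2 = -3/25 - 5/2 = -131/50 ≈ -2.6200)
V(A) = -131/50
-V(3)*7 = -1*(-131/50)*7 = (131/50)*7 = 917/50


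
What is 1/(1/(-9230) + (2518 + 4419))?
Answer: 9230/64028509 ≈ 0.00014415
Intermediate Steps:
1/(1/(-9230) + (2518 + 4419)) = 1/(-1/9230 + 6937) = 1/(64028509/9230) = 9230/64028509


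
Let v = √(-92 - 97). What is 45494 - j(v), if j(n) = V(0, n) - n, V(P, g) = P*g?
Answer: 45494 + 3*I*√21 ≈ 45494.0 + 13.748*I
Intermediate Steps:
v = 3*I*√21 (v = √(-189) = 3*I*√21 ≈ 13.748*I)
j(n) = -n (j(n) = 0*n - n = 0 - n = -n)
45494 - j(v) = 45494 - (-1)*3*I*√21 = 45494 - (-3)*I*√21 = 45494 + 3*I*√21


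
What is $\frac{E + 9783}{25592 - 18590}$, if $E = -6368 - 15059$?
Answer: $- \frac{5822}{3501} \approx -1.663$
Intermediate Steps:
$E = -21427$ ($E = -6368 - 15059 = -21427$)
$\frac{E + 9783}{25592 - 18590} = \frac{-21427 + 9783}{25592 - 18590} = - \frac{11644}{7002} = \left(-11644\right) \frac{1}{7002} = - \frac{5822}{3501}$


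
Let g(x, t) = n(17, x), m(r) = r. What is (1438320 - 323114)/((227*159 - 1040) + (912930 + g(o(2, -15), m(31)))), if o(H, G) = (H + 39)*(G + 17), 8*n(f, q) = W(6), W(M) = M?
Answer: 4460824/3791935 ≈ 1.1764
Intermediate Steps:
n(f, q) = ¾ (n(f, q) = (⅛)*6 = ¾)
o(H, G) = (17 + G)*(39 + H) (o(H, G) = (39 + H)*(17 + G) = (17 + G)*(39 + H))
g(x, t) = ¾
(1438320 - 323114)/((227*159 - 1040) + (912930 + g(o(2, -15), m(31)))) = (1438320 - 323114)/((227*159 - 1040) + (912930 + ¾)) = 1115206/((36093 - 1040) + 3651723/4) = 1115206/(35053 + 3651723/4) = 1115206/(3791935/4) = 1115206*(4/3791935) = 4460824/3791935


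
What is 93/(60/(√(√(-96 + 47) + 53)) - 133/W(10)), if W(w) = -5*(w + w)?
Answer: 93/(133/100 + 60/√(53 + 7*I)) ≈ 9.7394 + 0.55091*I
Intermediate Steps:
W(w) = -10*w
93/(60/(√(√(-96 + 47) + 53)) - 133/W(10)) = 93/(60/(√(√(-96 + 47) + 53)) - 133/((-10*10))) = 93/(60/(√(√(-49) + 53)) - 133/(-100)) = 93/(60/(√(7*I + 53)) - 133*(-1/100)) = 93/(60/(√(53 + 7*I)) + 133/100) = 93/(60/√(53 + 7*I) + 133/100) = 93/(133/100 + 60/√(53 + 7*I))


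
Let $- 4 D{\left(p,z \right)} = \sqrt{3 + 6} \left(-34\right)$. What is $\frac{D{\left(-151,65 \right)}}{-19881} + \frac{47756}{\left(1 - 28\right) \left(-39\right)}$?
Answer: $\frac{210980041}{4652154} \approx 45.351$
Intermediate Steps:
$D{\left(p,z \right)} = \frac{51}{2}$ ($D{\left(p,z \right)} = - \frac{\sqrt{3 + 6} \left(-34\right)}{4} = - \frac{\sqrt{9} \left(-34\right)}{4} = - \frac{3 \left(-34\right)}{4} = \left(- \frac{1}{4}\right) \left(-102\right) = \frac{51}{2}$)
$\frac{D{\left(-151,65 \right)}}{-19881} + \frac{47756}{\left(1 - 28\right) \left(-39\right)} = \frac{51}{2 \left(-19881\right)} + \frac{47756}{\left(1 - 28\right) \left(-39\right)} = \frac{51}{2} \left(- \frac{1}{19881}\right) + \frac{47756}{\left(-27\right) \left(-39\right)} = - \frac{17}{13254} + \frac{47756}{1053} = \frac{210980041}{4652154}$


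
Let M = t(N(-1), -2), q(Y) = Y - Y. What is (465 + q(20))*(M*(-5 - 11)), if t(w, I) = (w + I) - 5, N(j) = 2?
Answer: 37200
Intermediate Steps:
q(Y) = 0
t(w, I) = -5 + I + w (t(w, I) = (I + w) - 5 = -5 + I + w)
M = -5 (M = -5 - 2 + 2 = -5)
(465 + q(20))*(M*(-5 - 11)) = (465 + 0)*(-5*(-5 - 11)) = 465*(-5*(-16)) = 465*80 = 37200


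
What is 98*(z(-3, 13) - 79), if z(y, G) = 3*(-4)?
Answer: -8918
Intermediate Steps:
z(y, G) = -12
98*(z(-3, 13) - 79) = 98*(-12 - 79) = 98*(-91) = -8918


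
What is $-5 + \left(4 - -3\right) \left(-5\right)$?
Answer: $-40$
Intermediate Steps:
$-5 + \left(4 - -3\right) \left(-5\right) = -5 + \left(4 + 3\right) \left(-5\right) = -5 + 7 \left(-5\right) = -5 - 35 = -40$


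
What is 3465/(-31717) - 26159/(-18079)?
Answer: 1084924/811049 ≈ 1.3377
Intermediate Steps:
3465/(-31717) - 26159/(-18079) = 3465*(-1/31717) - 26159*(-1/18079) = -495/4531 + 259/179 = 1084924/811049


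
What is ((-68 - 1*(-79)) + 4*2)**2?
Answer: 361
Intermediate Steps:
((-68 - 1*(-79)) + 4*2)**2 = ((-68 + 79) + 8)**2 = (11 + 8)**2 = 19**2 = 361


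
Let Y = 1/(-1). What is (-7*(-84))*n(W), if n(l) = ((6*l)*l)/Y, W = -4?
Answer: -56448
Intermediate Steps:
Y = -1
n(l) = -6*l² (n(l) = ((6*l)*l)/(-1) = (6*l²)*(-1) = -6*l²)
(-7*(-84))*n(W) = (-7*(-84))*(-6*(-4)²) = 588*(-6*16) = 588*(-96) = -56448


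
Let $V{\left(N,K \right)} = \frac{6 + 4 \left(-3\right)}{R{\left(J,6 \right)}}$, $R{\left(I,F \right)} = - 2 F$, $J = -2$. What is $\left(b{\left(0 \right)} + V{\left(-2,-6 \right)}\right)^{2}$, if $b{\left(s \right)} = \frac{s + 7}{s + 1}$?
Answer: $\frac{225}{4} \approx 56.25$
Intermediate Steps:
$b{\left(s \right)} = \frac{7 + s}{1 + s}$
$V{\left(N,K \right)} = \frac{1}{2}$ ($V{\left(N,K \right)} = \frac{6 + 4 \left(-3\right)}{\left(-2\right) 6} = \frac{6 - 12}{-12} = \left(-6\right) \left(- \frac{1}{12}\right) = \frac{1}{2}$)
$\left(b{\left(0 \right)} + V{\left(-2,-6 \right)}\right)^{2} = \left(\frac{7 + 0}{1 + 0} + \frac{1}{2}\right)^{2} = \left(1^{-1} \cdot 7 + \frac{1}{2}\right)^{2} = \left(1 \cdot 7 + \frac{1}{2}\right)^{2} = \left(7 + \frac{1}{2}\right)^{2} = \left(\frac{15}{2}\right)^{2} = \frac{225}{4}$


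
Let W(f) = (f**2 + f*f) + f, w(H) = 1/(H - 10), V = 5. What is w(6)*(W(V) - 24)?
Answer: -31/4 ≈ -7.7500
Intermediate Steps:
w(H) = 1/(-10 + H)
W(f) = f + 2*f**2 (W(f) = (f**2 + f**2) + f = 2*f**2 + f = f + 2*f**2)
w(6)*(W(V) - 24) = (5*(1 + 2*5) - 24)/(-10 + 6) = (5*(1 + 10) - 24)/(-4) = -(5*11 - 24)/4 = -(55 - 24)/4 = -1/4*31 = -31/4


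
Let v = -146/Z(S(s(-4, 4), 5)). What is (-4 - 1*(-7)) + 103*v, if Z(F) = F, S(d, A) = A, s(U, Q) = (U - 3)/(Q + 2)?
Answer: -15023/5 ≈ -3004.6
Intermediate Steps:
s(U, Q) = (-3 + U)/(2 + Q)
v = -146/5 ≈ -29.200
(-4 - 1*(-7)) + 103*v = (-4 - 1*(-7)) + 103*(-146/5) = (-4 + 7) - 15038/5 = 3 - 15038/5 = -15023/5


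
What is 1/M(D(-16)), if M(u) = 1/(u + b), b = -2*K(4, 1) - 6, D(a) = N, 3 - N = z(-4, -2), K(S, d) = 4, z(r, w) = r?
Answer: -7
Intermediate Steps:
N = 7 (N = 3 - 1*(-4) = 3 + 4 = 7)
D(a) = 7
b = -14 (b = -2*4 - 6 = -8 - 6 = -14)
M(u) = 1/(-14 + u) (M(u) = 1/(u - 14) = 1/(-14 + u))
1/M(D(-16)) = 1/(1/(-14 + 7)) = 1/(1/(-7)) = 1/(-⅐) = -7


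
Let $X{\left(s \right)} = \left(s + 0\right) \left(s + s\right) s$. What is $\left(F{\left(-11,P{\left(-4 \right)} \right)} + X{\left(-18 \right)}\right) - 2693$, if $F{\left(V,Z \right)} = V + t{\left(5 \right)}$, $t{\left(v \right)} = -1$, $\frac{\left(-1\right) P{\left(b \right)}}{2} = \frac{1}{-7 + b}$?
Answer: $-14369$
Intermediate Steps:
$P{\left(b \right)} = - \frac{2}{-7 + b}$
$X{\left(s \right)} = 2 s^{3}$ ($X{\left(s \right)} = s 2 s s = 2 s^{2} s = 2 s^{3}$)
$F{\left(V,Z \right)} = -1 + V$ ($F{\left(V,Z \right)} = V - 1 = -1 + V$)
$\left(F{\left(-11,P{\left(-4 \right)} \right)} + X{\left(-18 \right)}\right) - 2693 = \left(\left(-1 - 11\right) + 2 \left(-18\right)^{3}\right) - 2693 = \left(-12 + 2 \left(-5832\right)\right) - 2693 = \left(-12 - 11664\right) - 2693 = -11676 - 2693 = -14369$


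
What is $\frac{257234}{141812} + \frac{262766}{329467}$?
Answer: $\frac{61006743135}{23361187102} \approx 2.6115$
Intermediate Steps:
$\frac{257234}{141812} + \frac{262766}{329467} = 257234 \cdot \frac{1}{141812} + 262766 \cdot \frac{1}{329467} = \frac{128617}{70906} + \frac{262766}{329467} = \frac{61006743135}{23361187102}$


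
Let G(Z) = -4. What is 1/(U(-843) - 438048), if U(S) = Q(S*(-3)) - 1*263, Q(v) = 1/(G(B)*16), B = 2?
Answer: -64/28051905 ≈ -2.2815e-6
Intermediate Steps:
Q(v) = -1/64 (Q(v) = 1/(-4*16) = -1/4*1/16 = -1/64)
U(S) = -16833/64 (U(S) = -1/64 - 1*263 = -1/64 - 263 = -16833/64)
1/(U(-843) - 438048) = 1/(-16833/64 - 438048) = 1/(-28051905/64) = -64/28051905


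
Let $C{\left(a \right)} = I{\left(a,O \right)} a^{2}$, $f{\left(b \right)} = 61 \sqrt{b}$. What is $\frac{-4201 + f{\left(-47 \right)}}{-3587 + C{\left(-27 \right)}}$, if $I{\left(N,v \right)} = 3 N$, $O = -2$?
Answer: $\frac{4201}{62636} - \frac{61 i \sqrt{47}}{62636} \approx 0.06707 - 0.0066766 i$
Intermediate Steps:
$C{\left(a \right)} = 3 a^{3}$ ($C{\left(a \right)} = 3 a a^{2} = 3 a^{3}$)
$\frac{-4201 + f{\left(-47 \right)}}{-3587 + C{\left(-27 \right)}} = \frac{-4201 + 61 \sqrt{-47}}{-3587 + 3 \left(-27\right)^{3}} = \frac{-4201 + 61 i \sqrt{47}}{-3587 + 3 \left(-19683\right)} = \frac{-4201 + 61 i \sqrt{47}}{-3587 - 59049} = \frac{-4201 + 61 i \sqrt{47}}{-62636} = \left(-4201 + 61 i \sqrt{47}\right) \left(- \frac{1}{62636}\right) = \frac{4201}{62636} - \frac{61 i \sqrt{47}}{62636}$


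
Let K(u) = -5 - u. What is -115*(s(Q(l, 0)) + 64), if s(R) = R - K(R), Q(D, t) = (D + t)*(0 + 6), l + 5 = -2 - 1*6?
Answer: 10005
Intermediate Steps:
l = -13 (l = -5 + (-2 - 1*6) = -5 + (-2 - 6) = -5 - 8 = -13)
Q(D, t) = 6*D + 6*t (Q(D, t) = (D + t)*6 = 6*D + 6*t)
s(R) = 5 + 2*R (s(R) = R - (-5 - R) = R + (5 + R) = 5 + 2*R)
-115*(s(Q(l, 0)) + 64) = -115*((5 + 2*(6*(-13) + 6*0)) + 64) = -115*((5 + 2*(-78 + 0)) + 64) = -115*((5 + 2*(-78)) + 64) = -115*((5 - 156) + 64) = -115*(-151 + 64) = -115*(-87) = 10005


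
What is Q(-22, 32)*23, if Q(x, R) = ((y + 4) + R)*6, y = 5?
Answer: 5658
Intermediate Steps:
Q(x, R) = 54 + 6*R (Q(x, R) = ((5 + 4) + R)*6 = (9 + R)*6 = 54 + 6*R)
Q(-22, 32)*23 = (54 + 6*32)*23 = (54 + 192)*23 = 246*23 = 5658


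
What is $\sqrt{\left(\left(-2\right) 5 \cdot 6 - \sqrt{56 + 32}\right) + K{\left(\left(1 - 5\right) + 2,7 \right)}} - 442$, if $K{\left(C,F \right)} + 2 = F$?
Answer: $-442 + i \sqrt{55 + 2 \sqrt{22}} \approx -442.0 + 8.0238 i$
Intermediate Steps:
$K{\left(C,F \right)} = -2 + F$
$\sqrt{\left(\left(-2\right) 5 \cdot 6 - \sqrt{56 + 32}\right) + K{\left(\left(1 - 5\right) + 2,7 \right)}} - 442 = \sqrt{\left(\left(-2\right) 5 \cdot 6 - \sqrt{56 + 32}\right) + \left(-2 + 7\right)} - 442 = \sqrt{\left(\left(-10\right) 6 - \sqrt{88}\right) + 5} - 442 = \sqrt{\left(-60 - 2 \sqrt{22}\right) + 5} - 442 = \sqrt{-55 - 2 \sqrt{22}} - 442 = -442 + \sqrt{-55 - 2 \sqrt{22}}$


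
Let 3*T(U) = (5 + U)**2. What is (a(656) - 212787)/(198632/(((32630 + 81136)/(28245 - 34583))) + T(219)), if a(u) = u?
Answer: -12066647673/321922328 ≈ -37.483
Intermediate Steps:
T(U) = (5 + U)**2/3
(a(656) - 212787)/(198632/(((32630 + 81136)/(28245 - 34583))) + T(219)) = (656 - 212787)/(198632/(((32630 + 81136)/(28245 - 34583))) + (5 + 219)**2/3) = -212131/(198632/((113766/(-6338))) + (1/3)*224**2) = -212131/(198632/((113766*(-1/6338))) + (1/3)*50176) = -212131/(198632/(-56883/3169) + 50176/3) = -212131/(198632*(-3169/56883) + 50176/3) = -212131/(-629464808/56883 + 50176/3) = -212131/321922328/56883 = -212131*56883/321922328 = -12066647673/321922328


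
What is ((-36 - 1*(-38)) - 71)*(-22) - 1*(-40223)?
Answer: 41741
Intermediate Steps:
((-36 - 1*(-38)) - 71)*(-22) - 1*(-40223) = ((-36 + 38) - 71)*(-22) + 40223 = (2 - 71)*(-22) + 40223 = -69*(-22) + 40223 = 1518 + 40223 = 41741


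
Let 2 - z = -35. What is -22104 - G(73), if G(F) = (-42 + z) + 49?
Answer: -22148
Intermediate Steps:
z = 37 (z = 2 - 1*(-35) = 2 + 35 = 37)
G(F) = 44 (G(F) = (-42 + 37) + 49 = -5 + 49 = 44)
-22104 - G(73) = -22104 - 1*44 = -22104 - 44 = -22148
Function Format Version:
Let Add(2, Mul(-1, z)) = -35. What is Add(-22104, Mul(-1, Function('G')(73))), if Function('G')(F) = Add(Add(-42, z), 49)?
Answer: -22148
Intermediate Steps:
z = 37 (z = Add(2, Mul(-1, -35)) = Add(2, 35) = 37)
Function('G')(F) = 44 (Function('G')(F) = Add(Add(-42, 37), 49) = Add(-5, 49) = 44)
Add(-22104, Mul(-1, Function('G')(73))) = Add(-22104, Mul(-1, 44)) = Add(-22104, -44) = -22148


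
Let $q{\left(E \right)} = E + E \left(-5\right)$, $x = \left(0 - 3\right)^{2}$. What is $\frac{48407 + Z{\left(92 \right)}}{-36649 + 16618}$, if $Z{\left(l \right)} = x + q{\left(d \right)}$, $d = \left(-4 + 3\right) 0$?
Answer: $- \frac{48416}{20031} \approx -2.4171$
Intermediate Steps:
$d = 0$ ($d = \left(-1\right) 0 = 0$)
$x = 9$ ($x = \left(-3\right)^{2} = 9$)
$q{\left(E \right)} = - 4 E$ ($q{\left(E \right)} = E - 5 E = - 4 E$)
$Z{\left(l \right)} = 9$ ($Z{\left(l \right)} = 9 - 0 = 9 + 0 = 9$)
$\frac{48407 + Z{\left(92 \right)}}{-36649 + 16618} = \frac{48407 + 9}{-36649 + 16618} = \frac{48416}{-20031} = 48416 \left(- \frac{1}{20031}\right) = - \frac{48416}{20031}$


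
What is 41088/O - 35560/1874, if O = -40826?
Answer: -382192868/19126981 ≈ -19.982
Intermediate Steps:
41088/O - 35560/1874 = 41088/(-40826) - 35560/1874 = 41088*(-1/40826) - 35560*1/1874 = -20544/20413 - 17780/937 = -382192868/19126981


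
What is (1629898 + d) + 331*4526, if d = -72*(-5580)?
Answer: 3529764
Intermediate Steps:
d = 401760
(1629898 + d) + 331*4526 = (1629898 + 401760) + 331*4526 = 2031658 + 1498106 = 3529764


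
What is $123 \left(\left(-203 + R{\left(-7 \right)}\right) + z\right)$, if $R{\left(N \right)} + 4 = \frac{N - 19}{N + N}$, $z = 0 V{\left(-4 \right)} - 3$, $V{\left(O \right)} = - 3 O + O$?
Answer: $- \frac{179211}{7} \approx -25602.0$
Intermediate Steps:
$V{\left(O \right)} = - 2 O$
$z = -3$ ($z = 0 \left(\left(-2\right) \left(-4\right)\right) - 3 = 0 \cdot 8 - 3 = 0 - 3 = -3$)
$R{\left(N \right)} = -4 + \frac{-19 + N}{2 N}$ ($R{\left(N \right)} = -4 + \frac{N - 19}{N + N} = -4 + \frac{-19 + N}{2 N}$)
$123 \left(\left(-203 + R{\left(-7 \right)}\right) + z\right) = 123 \left(\left(-203 + \frac{-19 - -49}{2 \left(-7\right)}\right) - 3\right) = 123 \left(\left(-203 + \frac{1}{2} \left(- \frac{1}{7}\right) \left(-19 + 49\right)\right) - 3\right) = 123 \left(\left(-203 + \frac{1}{2} \left(- \frac{1}{7}\right) 30\right) - 3\right) = 123 \left(\left(-203 - \frac{15}{7}\right) - 3\right) = 123 \left(- \frac{1436}{7} - 3\right) = 123 \left(- \frac{1457}{7}\right) = - \frac{179211}{7}$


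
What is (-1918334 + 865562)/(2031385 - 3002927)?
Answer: 526386/485771 ≈ 1.0836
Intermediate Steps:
(-1918334 + 865562)/(2031385 - 3002927) = -1052772/(-971542) = -1052772*(-1/971542) = 526386/485771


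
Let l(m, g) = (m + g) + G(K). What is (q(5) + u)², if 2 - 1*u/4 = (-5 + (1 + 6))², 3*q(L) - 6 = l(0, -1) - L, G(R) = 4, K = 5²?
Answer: 400/9 ≈ 44.444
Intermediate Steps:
K = 25
l(m, g) = 4 + g + m (l(m, g) = (m + g) + 4 = (g + m) + 4 = 4 + g + m)
q(L) = 3 - L/3 (q(L) = 2 + ((4 - 1 + 0) - L)/3 = 2 + (3 - L)/3 = 2 + (1 - L/3) = 3 - L/3)
u = -8 (u = 8 - 4*(-5 + (1 + 6))² = 8 - 4*(-5 + 7)² = 8 - 4*2² = 8 - 4*4 = 8 - 16 = -8)
(q(5) + u)² = ((3 - ⅓*5) - 8)² = ((3 - 5/3) - 8)² = (4/3 - 8)² = (-20/3)² = 400/9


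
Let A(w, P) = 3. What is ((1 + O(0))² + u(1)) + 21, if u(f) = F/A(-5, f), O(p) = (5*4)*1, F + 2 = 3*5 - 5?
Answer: 1394/3 ≈ 464.67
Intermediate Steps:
F = 8 (F = -2 + (3*5 - 5) = -2 + (15 - 5) = -2 + 10 = 8)
O(p) = 20 (O(p) = 20*1 = 20)
u(f) = 8/3
((1 + O(0))² + u(1)) + 21 = ((1 + 20)² + 8/3) + 21 = (21² + 8/3) + 21 = (441 + 8/3) + 21 = 1331/3 + 21 = 1394/3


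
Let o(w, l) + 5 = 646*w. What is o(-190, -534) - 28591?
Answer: -151336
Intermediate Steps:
o(w, l) = -5 + 646*w
o(-190, -534) - 28591 = (-5 + 646*(-190)) - 28591 = (-5 - 122740) - 28591 = -122745 - 28591 = -151336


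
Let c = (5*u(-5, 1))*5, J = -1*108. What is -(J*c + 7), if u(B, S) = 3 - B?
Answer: 21593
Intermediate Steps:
J = -108
c = 200 (c = (5*(3 - 1*(-5)))*5 = (5*(3 + 5))*5 = (5*8)*5 = 40*5 = 200)
-(J*c + 7) = -(-108*200 + 7) = -(-21600 + 7) = -1*(-21593) = 21593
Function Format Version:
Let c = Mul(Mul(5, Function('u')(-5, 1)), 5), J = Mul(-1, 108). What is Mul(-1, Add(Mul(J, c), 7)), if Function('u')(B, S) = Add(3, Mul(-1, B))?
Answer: 21593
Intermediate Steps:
J = -108
c = 200 (c = Mul(Mul(5, Add(3, Mul(-1, -5))), 5) = Mul(Mul(5, Add(3, 5)), 5) = Mul(Mul(5, 8), 5) = Mul(40, 5) = 200)
Mul(-1, Add(Mul(J, c), 7)) = Mul(-1, Add(Mul(-108, 200), 7)) = Mul(-1, Add(-21600, 7)) = Mul(-1, -21593) = 21593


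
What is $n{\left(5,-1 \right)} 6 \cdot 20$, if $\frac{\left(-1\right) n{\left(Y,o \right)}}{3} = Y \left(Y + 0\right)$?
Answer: $-9000$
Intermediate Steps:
$n{\left(Y,o \right)} = - 3 Y^{2}$ ($n{\left(Y,o \right)} = - 3 Y \left(Y + 0\right) = - 3 Y Y = - 3 Y^{2}$)
$n{\left(5,-1 \right)} 6 \cdot 20 = - 3 \cdot 5^{2} \cdot 6 \cdot 20 = \left(-3\right) 25 \cdot 6 \cdot 20 = \left(-75\right) 6 \cdot 20 = \left(-450\right) 20 = -9000$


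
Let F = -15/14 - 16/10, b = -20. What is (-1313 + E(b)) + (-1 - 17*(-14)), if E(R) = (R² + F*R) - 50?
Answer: -4708/7 ≈ -672.57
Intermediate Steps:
F = -187/70 (F = -15*1/14 - 16*⅒ = -15/14 - 8/5 = -187/70 ≈ -2.6714)
E(R) = -50 + R² - 187*R/70 (E(R) = (R² - 187*R/70) - 50 = -50 + R² - 187*R/70)
(-1313 + E(b)) + (-1 - 17*(-14)) = (-1313 + (-50 + (-20)² - 187/70*(-20))) + (-1 - 17*(-14)) = (-1313 + (-50 + 400 + 374/7)) + (-1 + 238) = (-1313 + 2824/7) + 237 = -6367/7 + 237 = -4708/7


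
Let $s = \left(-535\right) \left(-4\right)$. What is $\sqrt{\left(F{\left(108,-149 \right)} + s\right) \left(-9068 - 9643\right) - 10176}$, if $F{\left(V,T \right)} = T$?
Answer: $i \sqrt{37263777} \approx 6104.4 i$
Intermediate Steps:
$s = 2140$
$\sqrt{\left(F{\left(108,-149 \right)} + s\right) \left(-9068 - 9643\right) - 10176} = \sqrt{\left(-149 + 2140\right) \left(-9068 - 9643\right) - 10176} = \sqrt{1991 \left(-18711\right) - 10176} = \sqrt{-37253601 - 10176} = \sqrt{-37263777} = i \sqrt{37263777}$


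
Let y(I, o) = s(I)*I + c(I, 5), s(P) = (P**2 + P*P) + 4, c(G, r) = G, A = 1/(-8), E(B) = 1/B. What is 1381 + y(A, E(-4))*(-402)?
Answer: 209129/128 ≈ 1633.8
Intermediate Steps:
A = -1/8 ≈ -0.12500
s(P) = 4 + 2*P**2 (s(P) = (P**2 + P**2) + 4 = 2*P**2 + 4 = 4 + 2*P**2)
y(I, o) = I + I*(4 + 2*I**2) (y(I, o) = (4 + 2*I**2)*I + I = I*(4 + 2*I**2) + I = I + I*(4 + 2*I**2))
1381 + y(A, E(-4))*(-402) = 1381 - (5 + 2*(-1/8)**2)/8*(-402) = 1381 - (5 + 2*(1/64))/8*(-402) = 1381 - (5 + 1/32)/8*(-402) = 1381 - 1/8*161/32*(-402) = 1381 - 161/256*(-402) = 1381 + 32361/128 = 209129/128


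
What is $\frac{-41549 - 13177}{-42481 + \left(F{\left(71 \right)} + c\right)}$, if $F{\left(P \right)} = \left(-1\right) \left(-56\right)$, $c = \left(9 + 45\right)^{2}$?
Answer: $\frac{54726}{39509} \approx 1.3852$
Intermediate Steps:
$c = 2916$ ($c = 54^{2} = 2916$)
$F{\left(P \right)} = 56$
$\frac{-41549 - 13177}{-42481 + \left(F{\left(71 \right)} + c\right)} = \frac{-41549 - 13177}{-42481 + \left(56 + 2916\right)} = - \frac{54726}{-42481 + 2972} = - \frac{54726}{-39509} = \left(-54726\right) \left(- \frac{1}{39509}\right) = \frac{54726}{39509}$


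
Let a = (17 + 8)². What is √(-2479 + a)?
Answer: 3*I*√206 ≈ 43.058*I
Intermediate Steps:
a = 625 (a = 25² = 625)
√(-2479 + a) = √(-2479 + 625) = √(-1854) = 3*I*√206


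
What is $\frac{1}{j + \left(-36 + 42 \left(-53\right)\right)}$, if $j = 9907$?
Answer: $\frac{1}{7645} \approx 0.0001308$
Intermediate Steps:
$\frac{1}{j + \left(-36 + 42 \left(-53\right)\right)} = \frac{1}{9907 + \left(-36 + 42 \left(-53\right)\right)} = \frac{1}{9907 - 2262} = \frac{1}{7645}$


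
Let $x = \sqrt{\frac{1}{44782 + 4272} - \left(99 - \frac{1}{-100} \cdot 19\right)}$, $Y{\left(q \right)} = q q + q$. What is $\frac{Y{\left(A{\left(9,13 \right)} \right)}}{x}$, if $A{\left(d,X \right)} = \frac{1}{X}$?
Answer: $- \frac{140 i \sqrt{5967008591601}}{41114871447} \approx - 0.0083178 i$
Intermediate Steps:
$Y{\left(q \right)} = q + q^{2}$ ($Y{\left(q \right)} = q^{2} + q = q + q^{2}$)
$x = \frac{i \sqrt{5967008591601}}{245270}$ ($x = \sqrt{\frac{1}{49054} - \frac{9919}{100}} = \sqrt{- \frac{243283263}{2452700}} = \frac{i \sqrt{5967008591601}}{245270} \approx 9.9594 i$)
$\frac{Y{\left(A{\left(9,13 \right)} \right)}}{x} = \frac{\frac{1}{13} \left(1 + \frac{1}{13}\right)}{\frac{1}{245270} i \sqrt{5967008591601}} = \frac{1 + \frac{1}{13}}{13} \left(- \frac{10 i \sqrt{5967008591601}}{243283263}\right) = \frac{1}{13} \cdot \frac{14}{13} \left(- \frac{10 i \sqrt{5967008591601}}{243283263}\right) = \frac{14 \left(- \frac{10 i \sqrt{5967008591601}}{243283263}\right)}{169} = - \frac{140 i \sqrt{5967008591601}}{41114871447}$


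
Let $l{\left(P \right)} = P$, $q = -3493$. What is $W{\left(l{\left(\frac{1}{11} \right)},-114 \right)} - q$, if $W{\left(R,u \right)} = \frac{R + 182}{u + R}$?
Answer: $\frac{4374726}{1253} \approx 3491.4$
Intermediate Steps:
$W{\left(R,u \right)} = \frac{182 + R}{R + u}$
$W{\left(l{\left(\frac{1}{11} \right)},-114 \right)} - q = \frac{182 + \frac{1}{11}}{\frac{1}{11} - 114} - -3493 = \frac{182 + \frac{1}{11}}{\frac{1}{11} - 114} + 3493 = \frac{1}{- \frac{1253}{11}} \cdot \frac{2003}{11} + 3493 = \left(- \frac{11}{1253}\right) \frac{2003}{11} + 3493 = - \frac{2003}{1253} + 3493 = \frac{4374726}{1253}$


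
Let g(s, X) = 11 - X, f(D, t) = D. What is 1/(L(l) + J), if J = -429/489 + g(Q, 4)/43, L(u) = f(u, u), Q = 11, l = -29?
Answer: -7009/208269 ≈ -0.033654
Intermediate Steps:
L(u) = u
J = -5008/7009 (J = -429/489 + (11 - 1*4)/43 = -429*1/489 + (11 - 4)*(1/43) = -143/163 + 7*(1/43) = -143/163 + 7/43 = -5008/7009 ≈ -0.71451)
1/(L(l) + J) = 1/(-29 - 5008/7009) = 1/(-208269/7009) = -7009/208269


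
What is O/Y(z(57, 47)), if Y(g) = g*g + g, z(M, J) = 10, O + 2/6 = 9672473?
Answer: 14508709/165 ≈ 87932.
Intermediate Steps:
O = 29017418/3 (O = -1/3 + 9672473 = 29017418/3 ≈ 9.6725e+6)
Y(g) = g + g**2 (Y(g) = g**2 + g = g + g**2)
O/Y(z(57, 47)) = 29017418/(3*((10*(1 + 10)))) = 29017418/(3*((10*11))) = (29017418/3)/110 = (29017418/3)*(1/110) = 14508709/165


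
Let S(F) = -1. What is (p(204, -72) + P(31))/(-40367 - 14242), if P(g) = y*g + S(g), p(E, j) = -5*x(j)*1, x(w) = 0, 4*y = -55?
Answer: 1709/218436 ≈ 0.0078238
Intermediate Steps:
y = -55/4 (y = (¼)*(-55) = -55/4 ≈ -13.750)
p(E, j) = 0 (p(E, j) = -5*0*1 = 0*1 = 0)
P(g) = -1 - 55*g/4 (P(g) = -55*g/4 - 1 = -1 - 55*g/4)
(p(204, -72) + P(31))/(-40367 - 14242) = (0 + (-1 - 55/4*31))/(-40367 - 14242) = (0 + (-1 - 1705/4))/(-54609) = (0 - 1709/4)*(-1/54609) = -1709/4*(-1/54609) = 1709/218436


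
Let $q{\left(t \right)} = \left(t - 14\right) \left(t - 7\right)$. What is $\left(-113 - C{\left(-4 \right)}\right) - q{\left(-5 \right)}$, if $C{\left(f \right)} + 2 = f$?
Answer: $-335$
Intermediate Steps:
$q{\left(t \right)} = \left(-14 + t\right) \left(-7 + t\right)$
$C{\left(f \right)} = -2 + f$
$\left(-113 - C{\left(-4 \right)}\right) - q{\left(-5 \right)} = \left(-113 - \left(-2 - 4\right)\right) - \left(98 + \left(-5\right)^{2} - -105\right) = \left(-113 - -6\right) - \left(98 + 25 + 105\right) = \left(-113 + 6\right) - 228 = -107 - 228 = -335$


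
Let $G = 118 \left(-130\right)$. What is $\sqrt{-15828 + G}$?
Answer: $8 i \sqrt{487} \approx 176.54 i$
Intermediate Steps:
$G = -15340$
$\sqrt{-15828 + G} = \sqrt{-15828 - 15340} = \sqrt{-31168} = 8 i \sqrt{487}$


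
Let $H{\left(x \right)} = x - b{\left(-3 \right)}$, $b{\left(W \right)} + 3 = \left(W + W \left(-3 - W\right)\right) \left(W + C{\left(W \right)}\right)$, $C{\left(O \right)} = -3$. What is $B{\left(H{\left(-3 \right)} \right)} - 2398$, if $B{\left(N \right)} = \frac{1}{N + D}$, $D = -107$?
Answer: $- \frac{299751}{125} \approx -2398.0$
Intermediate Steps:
$b{\left(W \right)} = -3 + \left(-3 + W\right) \left(W + W \left(-3 - W\right)\right)$ ($b{\left(W \right)} = -3 + \left(W + W \left(-3 - W\right)\right) \left(W - 3\right) = -3 + \left(W + W \left(-3 - W\right)\right) \left(-3 + W\right) = -3 + \left(-3 + W\right) \left(W + W \left(-3 - W\right)\right)$)
$H{\left(x \right)} = -15 + x$ ($H{\left(x \right)} = x - \left(-3 + \left(-3\right)^{2} - \left(-3\right)^{3} + 6 \left(-3\right)\right) = x - \left(-3 + 9 - -27 - 18\right) = x - \left(-3 + 9 + 27 - 18\right) = x - 15 = -15 + x$)
$B{\left(N \right)} = \frac{1}{-107 + N}$ ($B{\left(N \right)} = \frac{1}{N - 107} = \frac{1}{-107 + N}$)
$B{\left(H{\left(-3 \right)} \right)} - 2398 = \frac{1}{-107 - 18} - 2398 = \frac{1}{-125} - 2398 = - \frac{1}{125} - 2398 = - \frac{299751}{125}$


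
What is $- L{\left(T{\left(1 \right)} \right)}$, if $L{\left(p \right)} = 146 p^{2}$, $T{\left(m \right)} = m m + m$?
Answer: $-584$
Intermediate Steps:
$T{\left(m \right)} = m + m^{2}$ ($T{\left(m \right)} = m^{2} + m = m + m^{2}$)
$- L{\left(T{\left(1 \right)} \right)} = - 146 \left(1 \left(1 + 1\right)\right)^{2} = - 146 \left(1 \cdot 2\right)^{2} = - 146 \cdot 2^{2} = - 146 \cdot 4 = \left(-1\right) 584 = -584$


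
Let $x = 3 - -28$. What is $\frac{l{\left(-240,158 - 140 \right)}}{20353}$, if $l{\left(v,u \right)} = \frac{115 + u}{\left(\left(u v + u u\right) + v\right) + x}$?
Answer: $- \frac{133}{85584365} \approx -1.554 \cdot 10^{-6}$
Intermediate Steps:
$x = 31$ ($x = 3 + 28 = 31$)
$l{\left(v,u \right)} = \frac{115 + u}{31 + v + u^{2} + u v}$ ($l{\left(v,u \right)} = \frac{115 + u}{\left(\left(u v + u u\right) + v\right) + 31} = \frac{115 + u}{\left(\left(u v + u^{2}\right) + v\right) + 31} = \frac{115 + u}{\left(\left(u^{2} + u v\right) + v\right) + 31} = \frac{115 + u}{\left(v + u^{2} + u v\right) + 31} = \frac{115 + u}{31 + v + u^{2} + u v}$)
$\frac{l{\left(-240,158 - 140 \right)}}{20353} = \frac{\frac{1}{31 - 240 + \left(158 - 140\right)^{2} + \left(158 - 140\right) \left(-240\right)} \left(115 + \left(158 - 140\right)\right)}{20353} = \frac{115 + 18}{31 - 240 + 18^{2} + 18 \left(-240\right)} \frac{1}{20353} = \frac{1}{31 - 240 + 324 - 4320} \cdot 133 \cdot \frac{1}{20353} = \frac{1}{-4205} \cdot 133 \cdot \frac{1}{20353} = \left(- \frac{1}{4205}\right) 133 \cdot \frac{1}{20353} = \left(- \frac{133}{4205}\right) \frac{1}{20353} = - \frac{133}{85584365}$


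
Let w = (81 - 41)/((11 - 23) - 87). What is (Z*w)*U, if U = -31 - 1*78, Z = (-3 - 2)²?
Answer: 109000/99 ≈ 1101.0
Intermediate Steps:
w = -40/99 (w = 40/(-12 - 87) = 40/(-99) = 40*(-1/99) = -40/99 ≈ -0.40404)
Z = 25 (Z = (-5)² = 25)
U = -109 (U = -31 - 78 = -109)
(Z*w)*U = (25*(-40/99))*(-109) = -1000/99*(-109) = 109000/99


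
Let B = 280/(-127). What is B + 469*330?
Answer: 19655510/127 ≈ 1.5477e+5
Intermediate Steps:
B = -280/127 (B = 280*(-1/127) = -280/127 ≈ -2.2047)
B + 469*330 = -280/127 + 469*330 = -280/127 + 154770 = 19655510/127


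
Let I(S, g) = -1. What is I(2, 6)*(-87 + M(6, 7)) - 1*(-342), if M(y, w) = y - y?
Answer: 429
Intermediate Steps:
M(y, w) = 0
I(2, 6)*(-87 + M(6, 7)) - 1*(-342) = -(-87 + 0) - 1*(-342) = -1*(-87) + 342 = 87 + 342 = 429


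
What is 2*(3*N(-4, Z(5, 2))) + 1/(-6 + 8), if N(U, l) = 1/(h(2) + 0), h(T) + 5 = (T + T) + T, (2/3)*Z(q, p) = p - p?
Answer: 13/2 ≈ 6.5000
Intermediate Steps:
Z(q, p) = 0 (Z(q, p) = 3*(p - p)/2 = (3/2)*0 = 0)
h(T) = -5 + 3*T (h(T) = -5 + ((T + T) + T) = -5 + (2*T + T) = -5 + 3*T)
N(U, l) = 1 (N(U, l) = 1/((-5 + 3*2) + 0) = 1/((-5 + 6) + 0) = 1/(1 + 0) = 1/1 = 1)
2*(3*N(-4, Z(5, 2))) + 1/(-6 + 8) = 2*(3*1) + 1/(-6 + 8) = 2*3 + 1/2 = 6 + ½ = 13/2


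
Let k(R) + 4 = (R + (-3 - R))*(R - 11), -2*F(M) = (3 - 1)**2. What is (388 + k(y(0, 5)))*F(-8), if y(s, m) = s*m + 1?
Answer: -828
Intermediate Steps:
y(s, m) = 1 + m*s (y(s, m) = m*s + 1 = 1 + m*s)
F(M) = -2 (F(M) = -(3 - 1)**2/2 = -1/2*2**2 = -1/2*4 = -2)
k(R) = 29 - 3*R (k(R) = -4 + (R + (-3 - R))*(R - 11) = -4 - 3*(-11 + R) = -4 + (33 - 3*R) = 29 - 3*R)
(388 + k(y(0, 5)))*F(-8) = (388 + (29 - 3*(1 + 5*0)))*(-2) = (388 + (29 - 3*(1 + 0)))*(-2) = (388 + (29 - 3*1))*(-2) = (388 + (29 - 3))*(-2) = (388 + 26)*(-2) = 414*(-2) = -828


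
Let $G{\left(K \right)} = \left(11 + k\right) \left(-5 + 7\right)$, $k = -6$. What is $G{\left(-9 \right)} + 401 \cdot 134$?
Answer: $53744$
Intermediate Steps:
$G{\left(K \right)} = 10$ ($G{\left(K \right)} = \left(11 - 6\right) \left(-5 + 7\right) = 5 \cdot 2 = 10$)
$G{\left(-9 \right)} + 401 \cdot 134 = 10 + 401 \cdot 134 = 10 + 53734 = 53744$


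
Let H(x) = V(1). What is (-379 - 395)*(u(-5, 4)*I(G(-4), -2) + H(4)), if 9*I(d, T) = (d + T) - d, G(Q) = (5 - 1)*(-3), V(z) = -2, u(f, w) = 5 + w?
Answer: 3096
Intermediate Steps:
H(x) = -2
G(Q) = -12 (G(Q) = 4*(-3) = -12)
I(d, T) = T/9 (I(d, T) = ((d + T) - d)/9 = ((T + d) - d)/9 = T/9)
(-379 - 395)*(u(-5, 4)*I(G(-4), -2) + H(4)) = (-379 - 395)*((5 + 4)*((⅑)*(-2)) - 2) = -774*(9*(-2/9) - 2) = -774*(-2 - 2) = -774*(-4) = 3096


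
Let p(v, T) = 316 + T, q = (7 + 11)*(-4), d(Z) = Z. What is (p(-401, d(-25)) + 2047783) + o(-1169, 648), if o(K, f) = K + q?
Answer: 2046833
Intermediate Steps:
q = -72 (q = 18*(-4) = -72)
o(K, f) = -72 + K (o(K, f) = K - 72 = -72 + K)
(p(-401, d(-25)) + 2047783) + o(-1169, 648) = ((316 - 25) + 2047783) + (-72 - 1169) = (291 + 2047783) - 1241 = 2048074 - 1241 = 2046833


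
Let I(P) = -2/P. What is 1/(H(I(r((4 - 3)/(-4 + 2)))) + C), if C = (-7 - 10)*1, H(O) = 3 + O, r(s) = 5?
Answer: -5/72 ≈ -0.069444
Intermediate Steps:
C = -17 (C = -17*1 = -17)
1/(H(I(r((4 - 3)/(-4 + 2)))) + C) = 1/((3 - 2/5) - 17) = 1/((3 - 2*⅕) - 17) = 1/((3 - ⅖) - 17) = 1/(13/5 - 17) = 1/(-72/5) = -5/72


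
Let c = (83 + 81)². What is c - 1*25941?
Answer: 955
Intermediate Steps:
c = 26896 (c = 164² = 26896)
c - 1*25941 = 26896 - 1*25941 = 26896 - 25941 = 955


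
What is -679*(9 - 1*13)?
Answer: 2716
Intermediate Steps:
-679*(9 - 1*13) = -679*(9 - 13) = -679*(-4) = 2716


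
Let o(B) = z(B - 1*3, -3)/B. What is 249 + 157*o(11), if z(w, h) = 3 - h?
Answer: 3681/11 ≈ 334.64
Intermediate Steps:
o(B) = 6/B (o(B) = (3 - 1*(-3))/B = (3 + 3)/B = 6/B)
249 + 157*o(11) = 249 + 157*(6/11) = 249 + 942/11 = 3681/11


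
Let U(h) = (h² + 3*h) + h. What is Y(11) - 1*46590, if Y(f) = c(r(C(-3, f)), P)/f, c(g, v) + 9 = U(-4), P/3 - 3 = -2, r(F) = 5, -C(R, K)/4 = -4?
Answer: -512499/11 ≈ -46591.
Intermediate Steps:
C(R, K) = 16 (C(R, K) = -4*(-4) = 16)
P = 3 (P = 9 + 3*(-2) = 9 - 6 = 3)
U(h) = h² + 4*h
c(g, v) = -9 (c(g, v) = -9 - 4*(4 - 4) = -9 - 4*0 = -9 + 0 = -9)
Y(f) = -9/f
Y(11) - 1*46590 = -9/11 - 1*46590 = -9*1/11 - 46590 = -9/11 - 46590 = -512499/11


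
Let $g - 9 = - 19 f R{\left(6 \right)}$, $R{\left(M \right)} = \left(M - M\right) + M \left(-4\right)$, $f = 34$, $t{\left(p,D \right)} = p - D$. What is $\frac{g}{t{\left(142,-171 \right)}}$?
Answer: $\frac{15513}{313} \approx 49.562$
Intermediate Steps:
$R{\left(M \right)} = - 4 M$ ($R{\left(M \right)} = 0 - 4 M = - 4 M$)
$g = 15513$ ($g = 9 + \left(-19\right) 34 \left(\left(-4\right) 6\right) = 9 - -15504 = 9 + 15504 = 15513$)
$\frac{g}{t{\left(142,-171 \right)}} = \frac{15513}{142 - -171} = \frac{15513}{142 + 171} = \frac{15513}{313}$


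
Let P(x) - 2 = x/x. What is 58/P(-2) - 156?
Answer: -410/3 ≈ -136.67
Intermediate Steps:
P(x) = 3 (P(x) = 2 + x/x = 2 + 1 = 3)
58/P(-2) - 156 = 58/3 - 156 = -410/3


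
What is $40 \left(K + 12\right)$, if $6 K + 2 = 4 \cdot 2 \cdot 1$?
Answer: $520$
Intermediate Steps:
$K = 1$ ($K = - \frac{1}{3} + \frac{4 \cdot 2 \cdot 1}{6} = - \frac{1}{3} + \frac{8 \cdot 1}{6} = - \frac{1}{3} + \frac{1}{6} \cdot 8 = - \frac{1}{3} + \frac{4}{3} = 1$)
$40 \left(K + 12\right) = 40 \left(1 + 12\right) = 40 \cdot 13 = 520$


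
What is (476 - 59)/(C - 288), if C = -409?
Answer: -417/697 ≈ -0.59828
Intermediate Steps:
(476 - 59)/(C - 288) = (476 - 59)/(-409 - 288) = 417/(-697) = 417*(-1/697) = -417/697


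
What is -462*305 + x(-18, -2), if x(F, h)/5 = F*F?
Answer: -139290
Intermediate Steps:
x(F, h) = 5*F**2 (x(F, h) = 5*(F*F) = 5*F**2)
-462*305 + x(-18, -2) = -462*305 + 5*(-18)**2 = -140910 + 5*324 = -140910 + 1620 = -139290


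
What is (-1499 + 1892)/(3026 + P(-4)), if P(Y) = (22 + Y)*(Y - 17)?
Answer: 393/2648 ≈ 0.14841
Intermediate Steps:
P(Y) = (-17 + Y)*(22 + Y) (P(Y) = (22 + Y)*(-17 + Y) = (-17 + Y)*(22 + Y))
(-1499 + 1892)/(3026 + P(-4)) = (-1499 + 1892)/(3026 + (-374 + (-4)² + 5*(-4))) = 393/(3026 + (-374 + 16 - 20)) = 393/(3026 - 378) = 393/2648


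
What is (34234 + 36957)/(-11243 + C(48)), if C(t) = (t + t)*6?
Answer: -71191/10667 ≈ -6.6740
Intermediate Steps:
C(t) = 12*t (C(t) = (2*t)*6 = 12*t)
(34234 + 36957)/(-11243 + C(48)) = (34234 + 36957)/(-11243 + 12*48) = 71191/(-11243 + 576) = 71191/(-10667) = 71191*(-1/10667) = -71191/10667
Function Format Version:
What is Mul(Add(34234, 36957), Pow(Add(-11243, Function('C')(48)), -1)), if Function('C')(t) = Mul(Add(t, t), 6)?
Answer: Rational(-71191, 10667) ≈ -6.6740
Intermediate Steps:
Function('C')(t) = Mul(12, t) (Function('C')(t) = Mul(Mul(2, t), 6) = Mul(12, t))
Mul(Add(34234, 36957), Pow(Add(-11243, Function('C')(48)), -1)) = Mul(Add(34234, 36957), Pow(Add(-11243, Mul(12, 48)), -1)) = Mul(71191, Pow(Add(-11243, 576), -1)) = Mul(71191, Pow(-10667, -1)) = Mul(71191, Rational(-1, 10667)) = Rational(-71191, 10667)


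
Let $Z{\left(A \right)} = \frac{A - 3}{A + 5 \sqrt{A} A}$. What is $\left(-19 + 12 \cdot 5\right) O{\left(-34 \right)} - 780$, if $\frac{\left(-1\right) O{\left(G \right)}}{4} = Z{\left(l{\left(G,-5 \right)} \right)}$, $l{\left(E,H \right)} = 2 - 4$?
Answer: $\frac{10 \left(- 390 \sqrt{2} + 119 i\right)}{- i + 5 \sqrt{2}} \approx -788.04 + 56.846 i$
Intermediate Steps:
$l{\left(E,H \right)} = -2$
$Z{\left(A \right)} = \frac{-3 + A}{A + 5 A^{\frac{3}{2}}}$
$O{\left(G \right)} = \frac{20}{-2 - 10 i \sqrt{2}}$ ($O{\left(G \right)} = - 4 \frac{-3 - 2}{-2 + 5 \left(-2\right)^{\frac{3}{2}}} = - 4 \frac{1}{-2 + 5 \left(- 2 i \sqrt{2}\right)} \left(-5\right) = - 4 \frac{1}{-2 - 10 i \sqrt{2}} \left(-5\right) = - 4 \left(- \frac{5}{-2 - 10 i \sqrt{2}}\right) = \frac{20}{-2 - 10 i \sqrt{2}}$)
$\left(-19 + 12 \cdot 5\right) O{\left(-34 \right)} - 780 = \left(-19 + 12 \cdot 5\right) \frac{10 i}{- i + 5 \sqrt{2}} - 780 = \left(-19 + 60\right) \frac{10 i}{- i + 5 \sqrt{2}} - 780 = 41 \frac{10 i}{- i + 5 \sqrt{2}} - 780 = \frac{410 i}{- i + 5 \sqrt{2}} - 780 = -780 + \frac{410 i}{- i + 5 \sqrt{2}}$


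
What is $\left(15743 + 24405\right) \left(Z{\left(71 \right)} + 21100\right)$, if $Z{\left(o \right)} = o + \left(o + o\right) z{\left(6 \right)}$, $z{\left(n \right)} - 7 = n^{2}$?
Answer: $1095116996$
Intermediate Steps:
$z{\left(n \right)} = 7 + n^{2}$
$Z{\left(o \right)} = 87 o$ ($Z{\left(o \right)} = o + \left(o + o\right) \left(7 + 6^{2}\right) = o + 2 o \left(7 + 36\right) = o + 2 o 43 = o + 86 o = 87 o$)
$\left(15743 + 24405\right) \left(Z{\left(71 \right)} + 21100\right) = \left(15743 + 24405\right) \left(87 \cdot 71 + 21100\right) = 40148 \left(6177 + 21100\right) = 40148 \cdot 27277 = 1095116996$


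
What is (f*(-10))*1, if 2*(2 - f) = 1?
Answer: -15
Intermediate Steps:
f = 3/2 (f = 2 - ½*1 = 2 - ½ = 3/2 ≈ 1.5000)
(f*(-10))*1 = ((3/2)*(-10))*1 = -15*1 = -15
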